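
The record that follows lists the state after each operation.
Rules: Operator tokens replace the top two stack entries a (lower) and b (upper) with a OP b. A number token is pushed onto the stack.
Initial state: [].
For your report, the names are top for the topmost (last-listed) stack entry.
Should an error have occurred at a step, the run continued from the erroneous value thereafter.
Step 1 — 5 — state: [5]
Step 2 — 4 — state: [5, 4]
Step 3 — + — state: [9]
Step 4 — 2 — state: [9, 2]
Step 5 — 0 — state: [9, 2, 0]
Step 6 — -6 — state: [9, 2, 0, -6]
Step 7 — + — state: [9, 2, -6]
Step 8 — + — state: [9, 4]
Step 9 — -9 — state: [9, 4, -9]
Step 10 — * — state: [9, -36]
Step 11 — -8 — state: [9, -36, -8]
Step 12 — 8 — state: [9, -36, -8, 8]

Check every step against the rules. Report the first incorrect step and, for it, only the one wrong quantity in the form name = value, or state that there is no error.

step 8, top = -4

Recomputing the run from the initial state:
step 1: [5]
step 2: [5, 4]
step 3: [9]
step 4: [9, 2]
step 5: [9, 2, 0]
step 6: [9, 2, 0, -6]
step 7: [9, 2, -6]
step 8: [9, -4]
step 9: [9, -4, -9]
step 10: [9, 36]
step 11: [9, 36, -8]
step 12: [9, 36, -8, 8]
The first disagreement with the record is at step 8, where the value should be top = -4.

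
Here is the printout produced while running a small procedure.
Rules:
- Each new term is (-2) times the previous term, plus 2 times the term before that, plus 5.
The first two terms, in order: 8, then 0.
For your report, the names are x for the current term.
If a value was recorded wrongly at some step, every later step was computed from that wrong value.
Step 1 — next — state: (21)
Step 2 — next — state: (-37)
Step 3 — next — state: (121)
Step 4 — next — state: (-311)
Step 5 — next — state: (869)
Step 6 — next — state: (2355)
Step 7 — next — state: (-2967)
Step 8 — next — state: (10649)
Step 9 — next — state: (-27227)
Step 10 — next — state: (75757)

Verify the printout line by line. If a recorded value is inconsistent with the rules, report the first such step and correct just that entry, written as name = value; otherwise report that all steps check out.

step 6, x = -2355

Recomputing the run from the initial state:
step 1: x = 21
step 2: x = -37
step 3: x = 121
step 4: x = -311
step 5: x = 869
step 6: x = -2355
step 7: x = 6453
step 8: x = -17611
step 9: x = 48133
step 10: x = -131483
The first disagreement with the printout is at step 6, where the value should be x = -2355.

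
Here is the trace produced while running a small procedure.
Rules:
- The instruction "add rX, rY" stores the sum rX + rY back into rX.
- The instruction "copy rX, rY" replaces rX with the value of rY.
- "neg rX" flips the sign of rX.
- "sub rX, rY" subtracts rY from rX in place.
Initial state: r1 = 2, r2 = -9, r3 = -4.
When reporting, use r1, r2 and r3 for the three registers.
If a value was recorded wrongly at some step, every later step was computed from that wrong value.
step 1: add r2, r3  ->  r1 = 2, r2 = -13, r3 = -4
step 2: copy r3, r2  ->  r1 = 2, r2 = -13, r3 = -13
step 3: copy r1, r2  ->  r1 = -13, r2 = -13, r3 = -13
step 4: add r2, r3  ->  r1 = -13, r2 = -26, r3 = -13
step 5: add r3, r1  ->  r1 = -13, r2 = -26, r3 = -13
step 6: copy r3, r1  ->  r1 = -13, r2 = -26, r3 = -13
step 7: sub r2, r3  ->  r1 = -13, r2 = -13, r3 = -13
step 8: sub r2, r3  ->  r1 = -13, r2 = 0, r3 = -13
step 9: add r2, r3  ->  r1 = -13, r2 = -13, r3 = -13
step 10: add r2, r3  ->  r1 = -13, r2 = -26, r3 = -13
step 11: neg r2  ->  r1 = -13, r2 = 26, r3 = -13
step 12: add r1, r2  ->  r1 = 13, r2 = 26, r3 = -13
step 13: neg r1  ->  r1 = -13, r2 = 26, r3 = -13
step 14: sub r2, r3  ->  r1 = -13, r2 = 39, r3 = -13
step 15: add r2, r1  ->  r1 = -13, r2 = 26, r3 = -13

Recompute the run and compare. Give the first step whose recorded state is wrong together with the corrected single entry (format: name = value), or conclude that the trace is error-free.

step 5, r3 = -26

step 1: r2 = -9 + -4 = -13 -> in agreement
step 2: r3 = -13 -> verified
step 3: r1 = -13 -> no discrepancy
step 4: r2 = -13 + -13 = -26 -> same as recorded
step 5: r3 = -13 + -13 = -26 -> first mismatch against the trace
First deviation found at step 5; the corrected entry is r3 = -26.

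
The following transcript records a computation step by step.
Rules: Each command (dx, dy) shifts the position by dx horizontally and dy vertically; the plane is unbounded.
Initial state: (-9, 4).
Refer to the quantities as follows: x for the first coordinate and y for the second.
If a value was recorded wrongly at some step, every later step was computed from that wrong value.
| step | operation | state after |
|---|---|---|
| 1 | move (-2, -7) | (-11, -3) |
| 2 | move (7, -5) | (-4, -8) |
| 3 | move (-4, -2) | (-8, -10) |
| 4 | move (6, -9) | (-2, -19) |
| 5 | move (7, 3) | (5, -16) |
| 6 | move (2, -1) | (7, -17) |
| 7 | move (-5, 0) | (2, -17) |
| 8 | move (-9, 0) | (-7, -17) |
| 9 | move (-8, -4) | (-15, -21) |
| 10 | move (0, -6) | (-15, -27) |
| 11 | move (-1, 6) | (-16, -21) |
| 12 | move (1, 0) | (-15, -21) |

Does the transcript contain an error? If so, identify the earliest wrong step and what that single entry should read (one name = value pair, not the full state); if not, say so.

no error

Recomputing the run from the initial state:
step 1: x = -11, y = -3
step 2: x = -4, y = -8
step 3: x = -8, y = -10
step 4: x = -2, y = -19
step 5: x = 5, y = -16
step 6: x = 7, y = -17
step 7: x = 2, y = -17
step 8: x = -7, y = -17
step 9: x = -15, y = -21
step 10: x = -15, y = -27
step 11: x = -16, y = -21
step 12: x = -15, y = -21
This matches the transcript at every step.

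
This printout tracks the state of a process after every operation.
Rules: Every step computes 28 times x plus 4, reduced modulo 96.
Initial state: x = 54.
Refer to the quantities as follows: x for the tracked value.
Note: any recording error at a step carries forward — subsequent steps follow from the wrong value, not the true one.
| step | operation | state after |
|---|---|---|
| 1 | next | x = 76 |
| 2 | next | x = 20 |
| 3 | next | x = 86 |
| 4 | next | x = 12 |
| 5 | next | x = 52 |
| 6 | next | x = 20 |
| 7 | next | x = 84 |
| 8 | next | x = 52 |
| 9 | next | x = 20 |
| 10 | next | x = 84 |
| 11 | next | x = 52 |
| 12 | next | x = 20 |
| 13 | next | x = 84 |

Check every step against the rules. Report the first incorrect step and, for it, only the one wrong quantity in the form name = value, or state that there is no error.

Recomputing the run from the initial state:
step 1: x = 76
step 2: x = 20
step 3: x = 84
step 4: x = 52
step 5: x = 20
step 6: x = 84
step 7: x = 52
step 8: x = 20
step 9: x = 84
step 10: x = 52
step 11: x = 20
step 12: x = 84
step 13: x = 52
The first disagreement with the printout is at step 3, where the value should be x = 84.

step 3, x = 84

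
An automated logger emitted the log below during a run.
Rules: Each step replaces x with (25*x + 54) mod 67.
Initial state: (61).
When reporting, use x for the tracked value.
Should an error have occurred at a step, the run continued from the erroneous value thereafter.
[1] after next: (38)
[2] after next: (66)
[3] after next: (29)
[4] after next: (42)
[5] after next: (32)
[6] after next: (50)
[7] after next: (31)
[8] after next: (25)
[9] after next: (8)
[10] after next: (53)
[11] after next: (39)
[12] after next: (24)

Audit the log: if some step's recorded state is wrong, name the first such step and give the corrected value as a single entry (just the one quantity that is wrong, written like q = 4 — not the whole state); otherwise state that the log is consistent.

step 9, x = 9

Recomputing the run from the initial state:
step 1: x = 38
step 2: x = 66
step 3: x = 29
step 4: x = 42
step 5: x = 32
step 6: x = 50
step 7: x = 31
step 8: x = 25
step 9: x = 9
step 10: x = 11
step 11: x = 61
step 12: x = 38
The first disagreement with the log is at step 9, where the value should be x = 9.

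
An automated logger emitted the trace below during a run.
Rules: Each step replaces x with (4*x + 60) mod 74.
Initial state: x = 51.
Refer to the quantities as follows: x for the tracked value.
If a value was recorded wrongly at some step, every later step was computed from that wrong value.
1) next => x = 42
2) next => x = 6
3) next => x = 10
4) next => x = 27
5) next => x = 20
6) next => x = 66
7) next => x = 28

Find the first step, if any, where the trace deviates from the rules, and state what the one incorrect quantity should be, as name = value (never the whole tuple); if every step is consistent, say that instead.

step 4, x = 26

step 1: x = (4*51 + 60) mod 74 = 42 -> checks out
step 2: x = (4*42 + 60) mod 74 = 6 -> no discrepancy
step 3: x = (4*6 + 60) mod 74 = 10 -> verified
step 4: x = (4*10 + 60) mod 74 = 26 -> the entry is off here
First deviation found at step 4; the corrected entry is x = 26.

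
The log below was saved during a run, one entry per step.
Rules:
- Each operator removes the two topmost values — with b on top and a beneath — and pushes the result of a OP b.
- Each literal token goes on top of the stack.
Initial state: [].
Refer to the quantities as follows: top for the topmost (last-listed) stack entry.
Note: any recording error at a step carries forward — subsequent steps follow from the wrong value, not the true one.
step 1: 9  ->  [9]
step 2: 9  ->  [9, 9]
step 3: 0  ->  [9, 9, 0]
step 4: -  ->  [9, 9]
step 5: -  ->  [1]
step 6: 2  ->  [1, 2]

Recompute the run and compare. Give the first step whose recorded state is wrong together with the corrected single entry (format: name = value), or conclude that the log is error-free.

Recomputing the run from the initial state:
step 1: [9]
step 2: [9, 9]
step 3: [9, 9, 0]
step 4: [9, 9]
step 5: [0]
step 6: [0, 2]
The first disagreement with the log is at step 5, where the value should be top = 0.

step 5, top = 0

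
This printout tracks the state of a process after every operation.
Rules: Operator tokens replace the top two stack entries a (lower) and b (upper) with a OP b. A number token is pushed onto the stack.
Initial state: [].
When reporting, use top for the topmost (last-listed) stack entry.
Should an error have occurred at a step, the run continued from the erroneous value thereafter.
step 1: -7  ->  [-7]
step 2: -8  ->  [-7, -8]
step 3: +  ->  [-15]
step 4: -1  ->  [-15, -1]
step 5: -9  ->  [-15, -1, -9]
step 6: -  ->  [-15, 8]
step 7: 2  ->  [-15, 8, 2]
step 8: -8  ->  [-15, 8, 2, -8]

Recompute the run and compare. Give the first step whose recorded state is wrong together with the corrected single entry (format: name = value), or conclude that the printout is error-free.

no error

Recomputing the run from the initial state:
step 1: [-7]
step 2: [-7, -8]
step 3: [-15]
step 4: [-15, -1]
step 5: [-15, -1, -9]
step 6: [-15, 8]
step 7: [-15, 8, 2]
step 8: [-15, 8, 2, -8]
This matches the printout at every step.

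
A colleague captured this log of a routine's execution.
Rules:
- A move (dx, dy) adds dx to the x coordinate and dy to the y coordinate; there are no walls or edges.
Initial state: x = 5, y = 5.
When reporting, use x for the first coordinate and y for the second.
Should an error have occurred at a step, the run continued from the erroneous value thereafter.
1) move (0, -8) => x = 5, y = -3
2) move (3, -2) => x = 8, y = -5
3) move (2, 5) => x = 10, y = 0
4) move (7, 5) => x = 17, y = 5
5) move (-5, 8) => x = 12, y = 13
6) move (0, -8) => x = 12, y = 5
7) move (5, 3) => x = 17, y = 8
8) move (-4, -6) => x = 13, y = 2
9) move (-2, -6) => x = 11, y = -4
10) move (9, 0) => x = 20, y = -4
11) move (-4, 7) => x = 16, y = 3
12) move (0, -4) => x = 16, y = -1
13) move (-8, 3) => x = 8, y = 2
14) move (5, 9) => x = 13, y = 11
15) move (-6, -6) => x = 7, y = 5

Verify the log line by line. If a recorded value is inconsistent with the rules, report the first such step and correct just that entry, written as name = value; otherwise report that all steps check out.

no error

Recomputing the run from the initial state:
step 1: x = 5, y = -3
step 2: x = 8, y = -5
step 3: x = 10, y = 0
step 4: x = 17, y = 5
step 5: x = 12, y = 13
step 6: x = 12, y = 5
step 7: x = 17, y = 8
step 8: x = 13, y = 2
step 9: x = 11, y = -4
step 10: x = 20, y = -4
step 11: x = 16, y = 3
step 12: x = 16, y = -1
step 13: x = 8, y = 2
step 14: x = 13, y = 11
step 15: x = 7, y = 5
This matches the log at every step.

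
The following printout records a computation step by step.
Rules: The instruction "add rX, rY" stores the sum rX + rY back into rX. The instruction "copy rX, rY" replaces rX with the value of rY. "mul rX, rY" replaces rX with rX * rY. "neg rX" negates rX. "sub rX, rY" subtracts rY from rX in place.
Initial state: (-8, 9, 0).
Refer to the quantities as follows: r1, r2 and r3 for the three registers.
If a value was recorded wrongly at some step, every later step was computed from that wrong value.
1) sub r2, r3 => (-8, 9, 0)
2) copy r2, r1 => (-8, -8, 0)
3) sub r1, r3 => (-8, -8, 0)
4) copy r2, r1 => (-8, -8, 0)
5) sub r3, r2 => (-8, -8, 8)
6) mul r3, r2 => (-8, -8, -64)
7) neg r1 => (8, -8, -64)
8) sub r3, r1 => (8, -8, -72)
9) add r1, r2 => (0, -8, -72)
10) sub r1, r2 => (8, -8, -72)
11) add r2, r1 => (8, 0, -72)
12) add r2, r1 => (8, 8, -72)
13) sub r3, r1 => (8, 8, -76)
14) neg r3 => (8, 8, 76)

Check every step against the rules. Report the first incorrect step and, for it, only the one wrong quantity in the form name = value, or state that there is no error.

step 13, r3 = -80

Step 1: r2 = 9 - 0 = 9 — no discrepancy.
Step 2: r2 = -8 — in agreement.
Step 3: r1 = -8 - 0 = -8 — in agreement.
Step 4: r2 = -8 — consistent with the printout.
Step 5: r3 = 0 - -8 = 8 — verified.
Step 6: r3 = 8 * -8 = -64 — exactly as logged.
Step 7: r1 = -(-8) = 8 — verified.
Step 8: r3 = -64 - 8 = -72 — no discrepancy.
Step 9: r1 = 8 + -8 = 0 — matches.
Step 10: r1 = 0 - -8 = 8 — exactly as logged.
Step 11: r2 = -8 + 8 = 0 — checks out.
Step 12: r2 = 0 + 8 = 8 — same as recorded.
Step 13: r3 = -72 - 8 = -80 — not what was recorded.
Step 13 is the first one off; corrected, r3 = -80.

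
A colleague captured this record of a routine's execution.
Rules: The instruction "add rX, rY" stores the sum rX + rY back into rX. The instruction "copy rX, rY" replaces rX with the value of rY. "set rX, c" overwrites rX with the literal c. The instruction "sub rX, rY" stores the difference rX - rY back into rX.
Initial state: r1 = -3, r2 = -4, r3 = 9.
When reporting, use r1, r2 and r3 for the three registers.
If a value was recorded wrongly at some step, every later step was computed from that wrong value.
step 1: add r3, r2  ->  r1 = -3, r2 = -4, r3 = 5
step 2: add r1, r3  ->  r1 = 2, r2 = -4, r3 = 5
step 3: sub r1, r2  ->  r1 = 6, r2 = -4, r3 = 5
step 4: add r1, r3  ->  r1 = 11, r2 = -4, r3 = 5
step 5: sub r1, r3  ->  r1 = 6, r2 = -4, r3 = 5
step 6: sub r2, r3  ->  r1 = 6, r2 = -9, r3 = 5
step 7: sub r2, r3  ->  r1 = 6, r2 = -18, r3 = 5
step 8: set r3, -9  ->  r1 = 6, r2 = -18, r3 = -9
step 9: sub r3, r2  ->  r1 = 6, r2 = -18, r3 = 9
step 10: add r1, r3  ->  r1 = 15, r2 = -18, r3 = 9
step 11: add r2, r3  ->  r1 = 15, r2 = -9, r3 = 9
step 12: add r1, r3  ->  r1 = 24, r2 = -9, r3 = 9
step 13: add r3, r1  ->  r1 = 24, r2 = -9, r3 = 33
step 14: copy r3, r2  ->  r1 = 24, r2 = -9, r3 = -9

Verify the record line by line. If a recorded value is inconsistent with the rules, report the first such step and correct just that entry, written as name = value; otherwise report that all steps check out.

step 7, r2 = -14

Recomputing the run from the initial state:
step 1: r1 = -3, r2 = -4, r3 = 5
step 2: r1 = 2, r2 = -4, r3 = 5
step 3: r1 = 6, r2 = -4, r3 = 5
step 4: r1 = 11, r2 = -4, r3 = 5
step 5: r1 = 6, r2 = -4, r3 = 5
step 6: r1 = 6, r2 = -9, r3 = 5
step 7: r1 = 6, r2 = -14, r3 = 5
step 8: r1 = 6, r2 = -14, r3 = -9
step 9: r1 = 6, r2 = -14, r3 = 5
step 10: r1 = 11, r2 = -14, r3 = 5
step 11: r1 = 11, r2 = -9, r3 = 5
step 12: r1 = 16, r2 = -9, r3 = 5
step 13: r1 = 16, r2 = -9, r3 = 21
step 14: r1 = 16, r2 = -9, r3 = -9
The first disagreement with the record is at step 7, where the value should be r2 = -14.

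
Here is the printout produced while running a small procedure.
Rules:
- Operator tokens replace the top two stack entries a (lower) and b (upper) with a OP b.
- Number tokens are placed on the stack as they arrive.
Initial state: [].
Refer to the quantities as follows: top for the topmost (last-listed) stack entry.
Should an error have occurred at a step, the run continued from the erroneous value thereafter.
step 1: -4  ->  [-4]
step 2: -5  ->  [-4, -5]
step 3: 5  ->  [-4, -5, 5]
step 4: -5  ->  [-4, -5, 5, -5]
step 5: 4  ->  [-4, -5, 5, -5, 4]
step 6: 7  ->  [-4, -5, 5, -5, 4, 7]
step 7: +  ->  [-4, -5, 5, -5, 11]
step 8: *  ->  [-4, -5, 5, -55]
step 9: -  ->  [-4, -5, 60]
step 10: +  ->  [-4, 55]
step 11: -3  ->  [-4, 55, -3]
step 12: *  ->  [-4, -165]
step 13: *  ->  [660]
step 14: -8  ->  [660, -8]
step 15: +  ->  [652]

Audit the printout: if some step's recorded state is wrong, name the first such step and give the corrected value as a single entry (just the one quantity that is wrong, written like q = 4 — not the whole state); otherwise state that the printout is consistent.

1. push -4: top = -4 (confirmed correct)
2. push -5: top = -5 (same as recorded)
3. push 5: top = 5 (checks out)
4. push -5: top = -5 (matches)
5. push 4: top = 4 (no discrepancy)
6. push 7: top = 7 (agrees with the printout)
7. 4 + 7 = 11 (exactly as logged)
8. -5 * 11 = -55 (no discrepancy)
9. 5 - -55 = 60 (no discrepancy)
10. -5 + 60 = 55 (agrees with the printout)
11. push -3: top = -3 (verified)
12. 55 * -3 = -165 (matches)
13. -4 * -165 = 660 (consistent with the printout)
14. push -8: top = -8 (exactly as logged)
15. 660 + -8 = 652 (confirmed correct)
The recomputation confirms every line.

no error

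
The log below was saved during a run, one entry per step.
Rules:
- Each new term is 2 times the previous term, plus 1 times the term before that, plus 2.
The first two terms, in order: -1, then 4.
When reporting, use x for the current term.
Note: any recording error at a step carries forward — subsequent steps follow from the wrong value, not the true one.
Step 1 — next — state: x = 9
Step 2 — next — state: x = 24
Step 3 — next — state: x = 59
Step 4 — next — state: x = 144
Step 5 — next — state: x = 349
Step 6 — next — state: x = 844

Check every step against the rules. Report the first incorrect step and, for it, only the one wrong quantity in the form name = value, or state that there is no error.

step 1: x = 2*(4) + (1)*(-1) + (2) = 9 -> exactly as logged
step 2: x = 2*(9) + (1)*(4) + (2) = 24 -> consistent with the log
step 3: x = 2*(24) + (1)*(9) + (2) = 59 -> checks out
step 4: x = 2*(59) + (1)*(24) + (2) = 144 -> confirmed correct
step 5: x = 2*(144) + (1)*(59) + (2) = 349 -> matches
step 6: x = 2*(349) + (1)*(144) + (2) = 844 -> matches
Every step is consistent.

no error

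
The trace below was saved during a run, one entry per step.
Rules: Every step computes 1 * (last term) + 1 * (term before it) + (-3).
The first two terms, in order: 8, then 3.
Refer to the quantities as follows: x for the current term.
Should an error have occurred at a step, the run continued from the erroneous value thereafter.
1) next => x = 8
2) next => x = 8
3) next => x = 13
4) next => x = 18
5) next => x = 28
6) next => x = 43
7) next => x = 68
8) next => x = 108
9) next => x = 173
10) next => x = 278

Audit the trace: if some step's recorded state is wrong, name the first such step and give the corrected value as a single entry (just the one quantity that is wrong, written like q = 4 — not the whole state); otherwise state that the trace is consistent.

Recomputing the run from the initial state:
step 1: x = 8
step 2: x = 8
step 3: x = 13
step 4: x = 18
step 5: x = 28
step 6: x = 43
step 7: x = 68
step 8: x = 108
step 9: x = 173
step 10: x = 278
This matches the trace at every step.

no error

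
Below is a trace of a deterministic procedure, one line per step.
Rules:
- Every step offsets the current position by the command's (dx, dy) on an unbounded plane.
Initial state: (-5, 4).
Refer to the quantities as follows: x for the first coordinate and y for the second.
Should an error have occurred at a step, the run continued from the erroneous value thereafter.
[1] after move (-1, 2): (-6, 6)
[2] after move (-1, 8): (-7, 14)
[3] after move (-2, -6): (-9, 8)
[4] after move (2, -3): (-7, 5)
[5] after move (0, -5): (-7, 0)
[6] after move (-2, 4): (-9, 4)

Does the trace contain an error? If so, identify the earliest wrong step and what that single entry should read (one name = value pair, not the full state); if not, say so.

Recomputing the run from the initial state:
step 1: x = -6, y = 6
step 2: x = -7, y = 14
step 3: x = -9, y = 8
step 4: x = -7, y = 5
step 5: x = -7, y = 0
step 6: x = -9, y = 4
This matches the trace at every step.

no error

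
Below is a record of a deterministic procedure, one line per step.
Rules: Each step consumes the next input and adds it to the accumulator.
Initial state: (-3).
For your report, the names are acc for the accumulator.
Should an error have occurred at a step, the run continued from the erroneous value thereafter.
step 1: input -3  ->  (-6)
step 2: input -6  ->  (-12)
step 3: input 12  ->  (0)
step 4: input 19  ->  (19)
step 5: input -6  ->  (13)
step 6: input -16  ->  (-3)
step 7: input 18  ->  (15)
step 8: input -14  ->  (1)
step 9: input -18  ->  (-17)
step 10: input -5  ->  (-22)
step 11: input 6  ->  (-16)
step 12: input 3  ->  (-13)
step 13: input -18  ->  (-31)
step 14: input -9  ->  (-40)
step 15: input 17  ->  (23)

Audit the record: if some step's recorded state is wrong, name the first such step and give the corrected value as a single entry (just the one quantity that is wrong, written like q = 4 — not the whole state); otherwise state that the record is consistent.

1. acc = -3 + -3 = -6 (checks out)
2. acc = -6 + -6 = -12 (verified)
3. acc = -12 + 12 = 0 (confirmed correct)
4. acc = 0 + 19 = 19 (verified)
5. acc = 19 + -6 = 13 (exactly as logged)
6. acc = 13 + -16 = -3 (in agreement)
7. acc = -3 + 18 = 15 (in agreement)
8. acc = 15 + -14 = 1 (same as recorded)
9. acc = 1 + -18 = -17 (verified)
10. acc = -17 + -5 = -22 (matches)
11. acc = -22 + 6 = -16 (in agreement)
12. acc = -16 + 3 = -13 (consistent with the record)
13. acc = -13 + -18 = -31 (exactly as logged)
14. acc = -31 + -9 = -40 (verified)
15. acc = -40 + 17 = -23 (not what was recorded)
That makes step 15 the first incorrect line — acc = -23 is what it should show.

step 15, acc = -23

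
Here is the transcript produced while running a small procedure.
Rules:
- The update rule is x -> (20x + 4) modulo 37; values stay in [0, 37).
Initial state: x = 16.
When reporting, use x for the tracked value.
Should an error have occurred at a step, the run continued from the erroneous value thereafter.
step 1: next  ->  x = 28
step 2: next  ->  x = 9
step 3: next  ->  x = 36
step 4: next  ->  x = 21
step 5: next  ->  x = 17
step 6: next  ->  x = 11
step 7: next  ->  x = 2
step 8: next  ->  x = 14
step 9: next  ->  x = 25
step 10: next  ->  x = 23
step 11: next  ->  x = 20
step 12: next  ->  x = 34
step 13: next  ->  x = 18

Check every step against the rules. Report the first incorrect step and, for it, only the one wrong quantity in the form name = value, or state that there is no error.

Recomputing the run from the initial state:
step 1: x = 28
step 2: x = 9
step 3: x = 36
step 4: x = 21
step 5: x = 17
step 6: x = 11
step 7: x = 2
step 8: x = 7
step 9: x = 33
step 10: x = 35
step 11: x = 1
step 12: x = 24
step 13: x = 3
The first disagreement with the transcript is at step 8, where the value should be x = 7.

step 8, x = 7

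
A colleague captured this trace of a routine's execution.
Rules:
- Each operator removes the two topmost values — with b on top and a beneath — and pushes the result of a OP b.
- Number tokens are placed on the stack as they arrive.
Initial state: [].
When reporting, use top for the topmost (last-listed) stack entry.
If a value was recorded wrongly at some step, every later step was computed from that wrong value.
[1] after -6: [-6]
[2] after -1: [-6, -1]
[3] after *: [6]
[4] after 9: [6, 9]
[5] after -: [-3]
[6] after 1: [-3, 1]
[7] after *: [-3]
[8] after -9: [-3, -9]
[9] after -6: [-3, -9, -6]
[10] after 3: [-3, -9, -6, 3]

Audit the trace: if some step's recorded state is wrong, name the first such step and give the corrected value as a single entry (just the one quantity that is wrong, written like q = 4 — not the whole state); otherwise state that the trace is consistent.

no error

Recomputing the run from the initial state:
step 1: [-6]
step 2: [-6, -1]
step 3: [6]
step 4: [6, 9]
step 5: [-3]
step 6: [-3, 1]
step 7: [-3]
step 8: [-3, -9]
step 9: [-3, -9, -6]
step 10: [-3, -9, -6, 3]
This matches the trace at every step.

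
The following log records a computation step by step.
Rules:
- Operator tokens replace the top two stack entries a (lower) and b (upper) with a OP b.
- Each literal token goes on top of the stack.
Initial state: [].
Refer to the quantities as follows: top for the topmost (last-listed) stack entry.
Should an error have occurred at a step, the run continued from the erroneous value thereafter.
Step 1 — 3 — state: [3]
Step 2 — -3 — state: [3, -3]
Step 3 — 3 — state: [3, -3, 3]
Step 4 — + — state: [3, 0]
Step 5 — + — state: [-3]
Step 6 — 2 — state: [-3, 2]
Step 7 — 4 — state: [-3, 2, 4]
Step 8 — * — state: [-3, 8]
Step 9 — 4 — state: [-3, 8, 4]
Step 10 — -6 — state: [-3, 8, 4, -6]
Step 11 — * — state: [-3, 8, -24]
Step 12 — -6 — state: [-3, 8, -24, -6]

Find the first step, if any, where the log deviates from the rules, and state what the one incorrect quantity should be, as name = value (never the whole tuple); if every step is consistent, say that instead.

Recomputing the run from the initial state:
step 1: [3]
step 2: [3, -3]
step 3: [3, -3, 3]
step 4: [3, 0]
step 5: [3]
step 6: [3, 2]
step 7: [3, 2, 4]
step 8: [3, 8]
step 9: [3, 8, 4]
step 10: [3, 8, 4, -6]
step 11: [3, 8, -24]
step 12: [3, 8, -24, -6]
The first disagreement with the log is at step 5, where the value should be top = 3.

step 5, top = 3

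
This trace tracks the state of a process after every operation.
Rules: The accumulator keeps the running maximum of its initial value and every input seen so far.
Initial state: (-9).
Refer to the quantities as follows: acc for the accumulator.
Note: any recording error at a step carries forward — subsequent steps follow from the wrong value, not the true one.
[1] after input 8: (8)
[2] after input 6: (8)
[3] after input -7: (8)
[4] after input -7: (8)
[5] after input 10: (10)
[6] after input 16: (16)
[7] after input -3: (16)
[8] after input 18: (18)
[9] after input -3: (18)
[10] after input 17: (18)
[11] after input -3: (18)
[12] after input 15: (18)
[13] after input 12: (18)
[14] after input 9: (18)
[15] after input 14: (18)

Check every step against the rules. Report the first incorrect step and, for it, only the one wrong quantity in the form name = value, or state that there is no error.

no error

Recomputing the run from the initial state:
step 1: acc = 8
step 2: acc = 8
step 3: acc = 8
step 4: acc = 8
step 5: acc = 10
step 6: acc = 16
step 7: acc = 16
step 8: acc = 18
step 9: acc = 18
step 10: acc = 18
step 11: acc = 18
step 12: acc = 18
step 13: acc = 18
step 14: acc = 18
step 15: acc = 18
This matches the trace at every step.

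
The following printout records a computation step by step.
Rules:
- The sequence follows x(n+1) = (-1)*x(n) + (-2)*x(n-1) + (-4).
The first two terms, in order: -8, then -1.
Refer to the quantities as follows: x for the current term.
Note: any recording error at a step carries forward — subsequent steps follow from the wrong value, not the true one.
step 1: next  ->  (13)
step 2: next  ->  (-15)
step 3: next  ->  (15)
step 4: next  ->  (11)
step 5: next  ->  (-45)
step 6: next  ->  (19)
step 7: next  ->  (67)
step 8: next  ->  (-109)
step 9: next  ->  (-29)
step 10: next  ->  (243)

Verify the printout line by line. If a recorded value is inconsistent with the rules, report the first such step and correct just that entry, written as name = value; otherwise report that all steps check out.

Recomputing the run from the initial state:
step 1: x = 13
step 2: x = -15
step 3: x = -15
step 4: x = 41
step 5: x = -15
step 6: x = -71
step 7: x = 97
step 8: x = 41
step 9: x = -239
step 10: x = 153
The first disagreement with the printout is at step 3, where the value should be x = -15.

step 3, x = -15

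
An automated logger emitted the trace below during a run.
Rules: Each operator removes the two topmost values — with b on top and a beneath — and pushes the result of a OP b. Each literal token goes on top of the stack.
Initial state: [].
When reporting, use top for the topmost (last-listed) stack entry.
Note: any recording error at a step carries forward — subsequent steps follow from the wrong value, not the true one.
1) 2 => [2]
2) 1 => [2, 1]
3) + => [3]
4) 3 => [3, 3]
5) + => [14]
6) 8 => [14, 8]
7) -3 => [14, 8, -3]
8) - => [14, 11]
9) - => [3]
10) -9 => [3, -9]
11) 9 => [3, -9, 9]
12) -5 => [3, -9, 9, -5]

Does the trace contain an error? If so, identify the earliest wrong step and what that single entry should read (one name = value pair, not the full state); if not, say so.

step 5, top = 6

Recomputing the run from the initial state:
step 1: [2]
step 2: [2, 1]
step 3: [3]
step 4: [3, 3]
step 5: [6]
step 6: [6, 8]
step 7: [6, 8, -3]
step 8: [6, 11]
step 9: [-5]
step 10: [-5, -9]
step 11: [-5, -9, 9]
step 12: [-5, -9, 9, -5]
The first disagreement with the trace is at step 5, where the value should be top = 6.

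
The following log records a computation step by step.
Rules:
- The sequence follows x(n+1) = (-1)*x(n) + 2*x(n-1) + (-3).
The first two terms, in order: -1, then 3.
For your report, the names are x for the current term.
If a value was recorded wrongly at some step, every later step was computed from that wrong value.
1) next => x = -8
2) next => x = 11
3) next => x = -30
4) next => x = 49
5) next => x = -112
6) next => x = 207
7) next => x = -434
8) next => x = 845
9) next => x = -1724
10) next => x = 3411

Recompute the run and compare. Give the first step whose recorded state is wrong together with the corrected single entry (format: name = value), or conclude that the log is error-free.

step 1: x = -1*(3) + (2)*(-1) + (-3) = -8 -> agrees with the log
step 2: x = -1*(-8) + (2)*(3) + (-3) = 11 -> checks out
step 3: x = -1*(11) + (2)*(-8) + (-3) = -30 -> matches
step 4: x = -1*(-30) + (2)*(11) + (-3) = 49 -> confirmed correct
step 5: x = -1*(49) + (2)*(-30) + (-3) = -112 -> exactly as logged
step 6: x = -1*(-112) + (2)*(49) + (-3) = 207 -> matches
step 7: x = -1*(207) + (2)*(-112) + (-3) = -434 -> exactly as logged
step 8: x = -1*(-434) + (2)*(207) + (-3) = 845 -> exactly as logged
step 9: x = -1*(845) + (2)*(-434) + (-3) = -1716 -> a discrepancy with the log
First deviation found at step 9; the corrected entry is x = -1716.

step 9, x = -1716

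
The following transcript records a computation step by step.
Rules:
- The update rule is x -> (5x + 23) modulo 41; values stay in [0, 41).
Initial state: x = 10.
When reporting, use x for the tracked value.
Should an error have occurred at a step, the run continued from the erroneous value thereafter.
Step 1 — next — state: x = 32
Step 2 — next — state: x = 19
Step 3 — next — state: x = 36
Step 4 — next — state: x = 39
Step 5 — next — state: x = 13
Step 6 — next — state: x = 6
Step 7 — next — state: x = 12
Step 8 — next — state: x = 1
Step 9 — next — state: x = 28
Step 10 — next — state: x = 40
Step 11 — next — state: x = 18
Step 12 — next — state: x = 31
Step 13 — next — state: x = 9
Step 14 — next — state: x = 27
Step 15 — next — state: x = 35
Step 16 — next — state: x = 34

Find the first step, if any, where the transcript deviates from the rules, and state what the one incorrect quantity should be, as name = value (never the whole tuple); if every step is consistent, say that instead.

step 13, x = 14

Step 1: x = (5*10 + 23) mod 41 = 32 — in agreement.
Step 2: x = (5*32 + 23) mod 41 = 19 — same as recorded.
Step 3: x = (5*19 + 23) mod 41 = 36 — verified.
Step 4: x = (5*36 + 23) mod 41 = 39 — in agreement.
Step 5: x = (5*39 + 23) mod 41 = 13 — checks out.
Step 6: x = (5*13 + 23) mod 41 = 6 — checks out.
Step 7: x = (5*6 + 23) mod 41 = 12 — matches.
Step 8: x = (5*12 + 23) mod 41 = 1 — consistent with the transcript.
Step 9: x = (5*1 + 23) mod 41 = 28 — same as recorded.
Step 10: x = (5*28 + 23) mod 41 = 40 — verified.
Step 11: x = (5*40 + 23) mod 41 = 18 — exactly as logged.
Step 12: x = (5*18 + 23) mod 41 = 31 — verified.
Step 13: x = (5*31 + 23) mod 41 = 14 — the entry is off here.
So the first discrepancy is step 13, where the right value is x = 14.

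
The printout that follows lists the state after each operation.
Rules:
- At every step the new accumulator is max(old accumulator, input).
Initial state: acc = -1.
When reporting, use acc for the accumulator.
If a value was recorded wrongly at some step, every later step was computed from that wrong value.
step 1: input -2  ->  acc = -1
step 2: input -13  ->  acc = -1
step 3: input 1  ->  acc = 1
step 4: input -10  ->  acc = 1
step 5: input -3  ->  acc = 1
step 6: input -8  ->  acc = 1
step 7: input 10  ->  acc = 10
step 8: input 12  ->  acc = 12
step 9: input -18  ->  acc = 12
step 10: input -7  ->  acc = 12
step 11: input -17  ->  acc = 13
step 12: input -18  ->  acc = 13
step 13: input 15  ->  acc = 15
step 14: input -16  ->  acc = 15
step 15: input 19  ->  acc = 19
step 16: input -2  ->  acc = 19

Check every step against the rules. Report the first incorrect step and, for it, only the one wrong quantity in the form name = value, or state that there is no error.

step 11, acc = 12

Recomputing the run from the initial state:
step 1: acc = -1
step 2: acc = -1
step 3: acc = 1
step 4: acc = 1
step 5: acc = 1
step 6: acc = 1
step 7: acc = 10
step 8: acc = 12
step 9: acc = 12
step 10: acc = 12
step 11: acc = 12
step 12: acc = 12
step 13: acc = 15
step 14: acc = 15
step 15: acc = 19
step 16: acc = 19
The first disagreement with the printout is at step 11, where the value should be acc = 12.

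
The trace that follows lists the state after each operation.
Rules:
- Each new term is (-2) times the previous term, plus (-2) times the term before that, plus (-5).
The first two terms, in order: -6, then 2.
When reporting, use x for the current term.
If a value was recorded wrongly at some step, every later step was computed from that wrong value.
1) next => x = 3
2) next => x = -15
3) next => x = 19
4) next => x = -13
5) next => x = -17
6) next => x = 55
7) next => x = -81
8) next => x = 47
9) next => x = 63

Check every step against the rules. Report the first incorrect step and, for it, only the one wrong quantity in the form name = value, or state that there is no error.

step 1: x = -2*(2) + (-2)*(-6) + (-5) = 3 -> in agreement
step 2: x = -2*(3) + (-2)*(2) + (-5) = -15 -> consistent with the trace
step 3: x = -2*(-15) + (-2)*(3) + (-5) = 19 -> checks out
step 4: x = -2*(19) + (-2)*(-15) + (-5) = -13 -> exactly as logged
step 5: x = -2*(-13) + (-2)*(19) + (-5) = -17 -> exactly as logged
step 6: x = -2*(-17) + (-2)*(-13) + (-5) = 55 -> no discrepancy
step 7: x = -2*(55) + (-2)*(-17) + (-5) = -81 -> no discrepancy
step 8: x = -2*(-81) + (-2)*(55) + (-5) = 47 -> in agreement
step 9: x = -2*(47) + (-2)*(-81) + (-5) = 63 -> exactly as logged
No step deviates from the rules.

no error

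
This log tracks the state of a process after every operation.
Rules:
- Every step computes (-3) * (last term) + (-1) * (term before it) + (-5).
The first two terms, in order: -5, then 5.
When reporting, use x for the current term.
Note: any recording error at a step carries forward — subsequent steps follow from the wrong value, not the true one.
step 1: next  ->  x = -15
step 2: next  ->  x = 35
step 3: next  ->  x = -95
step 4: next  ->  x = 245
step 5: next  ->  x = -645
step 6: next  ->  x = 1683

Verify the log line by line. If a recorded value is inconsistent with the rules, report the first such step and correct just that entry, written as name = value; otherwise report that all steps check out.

step 6, x = 1685

Step 1: x = -3*(5) + (-1)*(-5) + (-5) = -15 — no discrepancy.
Step 2: x = -3*(-15) + (-1)*(5) + (-5) = 35 — verified.
Step 3: x = -3*(35) + (-1)*(-15) + (-5) = -95 — agrees with the log.
Step 4: x = -3*(-95) + (-1)*(35) + (-5) = 245 — confirmed correct.
Step 5: x = -3*(245) + (-1)*(-95) + (-5) = -645 — checks out.
Step 6: x = -3*(-645) + (-1)*(245) + (-5) = 1685 — the recorded entry deviates here.
The earliest wrong entry is at step 6: it should read x = 1685.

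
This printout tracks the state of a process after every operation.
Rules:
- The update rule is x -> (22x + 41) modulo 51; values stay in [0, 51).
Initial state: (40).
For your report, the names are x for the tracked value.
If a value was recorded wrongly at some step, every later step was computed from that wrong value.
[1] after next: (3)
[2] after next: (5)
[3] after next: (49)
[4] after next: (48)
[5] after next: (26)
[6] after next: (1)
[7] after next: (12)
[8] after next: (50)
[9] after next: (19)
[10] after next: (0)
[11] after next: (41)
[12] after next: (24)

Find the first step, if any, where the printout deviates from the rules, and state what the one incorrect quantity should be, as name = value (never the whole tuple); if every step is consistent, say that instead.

step 1: x = (22*40 + 41) mod 51 = 3 -> checks out
step 2: x = (22*3 + 41) mod 51 = 5 -> no discrepancy
step 3: x = (22*5 + 41) mod 51 = 49 -> no discrepancy
step 4: x = (22*49 + 41) mod 51 = 48 -> in agreement
step 5: x = (22*48 + 41) mod 51 = 26 -> confirmed correct
step 6: x = (22*26 + 41) mod 51 = 1 -> no discrepancy
step 7: x = (22*1 + 41) mod 51 = 12 -> no discrepancy
step 8: x = (22*12 + 41) mod 51 = 50 -> agrees with the printout
step 9: x = (22*50 + 41) mod 51 = 19 -> consistent with the printout
step 10: x = (22*19 + 41) mod 51 = 0 -> checks out
step 11: x = (22*0 + 41) mod 51 = 41 -> verified
step 12: x = (22*41 + 41) mod 51 = 25 -> first mismatch against the printout
Step 12 is the first one off; corrected, x = 25.

step 12, x = 25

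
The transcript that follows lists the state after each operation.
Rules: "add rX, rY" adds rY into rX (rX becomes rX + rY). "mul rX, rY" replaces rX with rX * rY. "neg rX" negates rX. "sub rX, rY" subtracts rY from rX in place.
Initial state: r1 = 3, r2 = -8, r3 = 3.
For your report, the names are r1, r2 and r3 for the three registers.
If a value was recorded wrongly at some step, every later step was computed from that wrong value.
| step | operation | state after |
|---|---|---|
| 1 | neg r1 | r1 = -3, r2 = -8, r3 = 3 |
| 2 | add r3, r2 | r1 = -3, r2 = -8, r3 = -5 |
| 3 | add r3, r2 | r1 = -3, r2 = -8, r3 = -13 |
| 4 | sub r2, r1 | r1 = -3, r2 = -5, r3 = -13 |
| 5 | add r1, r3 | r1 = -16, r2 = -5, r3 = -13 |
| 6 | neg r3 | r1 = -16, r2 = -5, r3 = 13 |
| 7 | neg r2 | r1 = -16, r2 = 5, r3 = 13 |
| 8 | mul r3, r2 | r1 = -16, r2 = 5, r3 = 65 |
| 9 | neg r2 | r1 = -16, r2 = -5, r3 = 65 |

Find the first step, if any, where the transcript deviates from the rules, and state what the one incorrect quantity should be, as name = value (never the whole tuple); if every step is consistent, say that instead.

no error

Step 1: r1 = -(3) = -3 — checks out.
Step 2: r3 = 3 + -8 = -5 — exactly as logged.
Step 3: r3 = -5 + -8 = -13 — confirmed correct.
Step 4: r2 = -8 - -3 = -5 — agrees with the transcript.
Step 5: r1 = -3 + -13 = -16 — matches.
Step 6: r3 = -(-13) = 13 — same as recorded.
Step 7: r2 = -(-5) = 5 — same as recorded.
Step 8: r3 = 13 * 5 = 65 — agrees with the transcript.
Step 9: r2 = -(5) = -5 — consistent with the transcript.
Every step is consistent.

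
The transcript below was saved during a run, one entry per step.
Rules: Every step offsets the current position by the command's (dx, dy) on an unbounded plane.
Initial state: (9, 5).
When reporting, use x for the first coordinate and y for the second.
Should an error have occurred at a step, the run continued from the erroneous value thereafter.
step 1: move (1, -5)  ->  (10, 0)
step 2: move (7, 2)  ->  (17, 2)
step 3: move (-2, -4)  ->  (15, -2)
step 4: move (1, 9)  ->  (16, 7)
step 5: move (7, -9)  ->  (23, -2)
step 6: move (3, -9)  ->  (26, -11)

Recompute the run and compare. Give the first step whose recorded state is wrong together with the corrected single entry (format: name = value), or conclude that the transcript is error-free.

step 1: x = 9 + (1) = 10, y = 5 + (-5) = 0 -> in agreement
step 2: x = 10 + (7) = 17, y = 0 + (2) = 2 -> matches
step 3: x = 17 + (-2) = 15, y = 2 + (-4) = -2 -> confirmed correct
step 4: x = 15 + (1) = 16, y = -2 + (9) = 7 -> confirmed correct
step 5: x = 16 + (7) = 23, y = 7 + (-9) = -2 -> agrees with the transcript
step 6: x = 23 + (3) = 26, y = -2 + (-9) = -11 -> no discrepancy
All entries verified; no error found.

no error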